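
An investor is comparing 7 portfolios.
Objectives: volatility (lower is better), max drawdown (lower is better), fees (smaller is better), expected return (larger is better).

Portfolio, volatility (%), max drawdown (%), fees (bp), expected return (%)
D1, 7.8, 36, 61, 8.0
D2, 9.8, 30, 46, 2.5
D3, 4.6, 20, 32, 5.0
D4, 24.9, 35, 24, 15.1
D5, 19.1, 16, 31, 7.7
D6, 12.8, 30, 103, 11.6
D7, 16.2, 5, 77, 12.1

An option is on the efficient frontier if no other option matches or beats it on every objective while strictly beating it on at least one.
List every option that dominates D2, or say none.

D3

D3: volatility 4.6≤9.8, max drawdown 20≤30, fees 32≤46, expected return 5.0≥2.5 — dominates D2.
Others (D1, D4, D5, D6, D7) are each worse than D2 on at least one objective.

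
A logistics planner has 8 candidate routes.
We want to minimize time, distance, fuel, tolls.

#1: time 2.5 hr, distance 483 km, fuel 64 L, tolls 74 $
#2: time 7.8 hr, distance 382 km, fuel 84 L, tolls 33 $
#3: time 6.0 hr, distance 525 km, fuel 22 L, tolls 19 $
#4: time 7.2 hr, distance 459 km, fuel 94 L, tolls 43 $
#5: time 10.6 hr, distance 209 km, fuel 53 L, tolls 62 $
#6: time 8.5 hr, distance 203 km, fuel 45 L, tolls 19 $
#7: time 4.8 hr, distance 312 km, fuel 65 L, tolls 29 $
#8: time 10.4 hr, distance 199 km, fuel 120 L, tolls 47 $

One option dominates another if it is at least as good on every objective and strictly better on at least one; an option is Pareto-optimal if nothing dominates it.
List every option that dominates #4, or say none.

#7: time 4.8≤7.2, distance 312≤459, fuel 65≤94, tolls 29≤43 — dominates #4.
Others (#1, #2, #3, #5, #6, #8) are each worse than #4 on at least one objective.

#7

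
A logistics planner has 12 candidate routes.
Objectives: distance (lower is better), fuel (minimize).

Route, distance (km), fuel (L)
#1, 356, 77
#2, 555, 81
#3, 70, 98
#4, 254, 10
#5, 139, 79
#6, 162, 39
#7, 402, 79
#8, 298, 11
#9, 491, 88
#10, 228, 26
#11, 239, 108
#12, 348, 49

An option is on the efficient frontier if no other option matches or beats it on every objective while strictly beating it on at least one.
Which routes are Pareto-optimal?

#3, #4, #5, #6, #10

#1: dominated by #4 (distance 254≤356, fuel 10≤77).
#2: dominated by #1 (distance 356≤555, fuel 77≤81).
#3: not dominated (best distance).
#4: not dominated (best fuel).
#5: not dominated.
#6: not dominated.
#7: dominated by #1 (distance 356≤402, fuel 77≤79).
#8: dominated by #4 (distance 254≤298, fuel 10≤11).
#9: dominated by #1 (distance 356≤491, fuel 77≤88).
#10: not dominated.
#11: dominated by #3 (distance 70≤239, fuel 98≤108).
#12: dominated by #4 (distance 254≤348, fuel 10≤49).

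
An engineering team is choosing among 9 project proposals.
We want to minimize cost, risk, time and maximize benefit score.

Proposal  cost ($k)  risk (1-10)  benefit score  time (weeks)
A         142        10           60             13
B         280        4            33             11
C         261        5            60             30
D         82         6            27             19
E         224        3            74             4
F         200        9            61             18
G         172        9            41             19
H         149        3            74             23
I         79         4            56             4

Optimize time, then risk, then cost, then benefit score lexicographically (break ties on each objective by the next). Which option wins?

First minimize time: best is 4, kept {E, I}.
Then minimize risk: best is 3, kept {E}.

E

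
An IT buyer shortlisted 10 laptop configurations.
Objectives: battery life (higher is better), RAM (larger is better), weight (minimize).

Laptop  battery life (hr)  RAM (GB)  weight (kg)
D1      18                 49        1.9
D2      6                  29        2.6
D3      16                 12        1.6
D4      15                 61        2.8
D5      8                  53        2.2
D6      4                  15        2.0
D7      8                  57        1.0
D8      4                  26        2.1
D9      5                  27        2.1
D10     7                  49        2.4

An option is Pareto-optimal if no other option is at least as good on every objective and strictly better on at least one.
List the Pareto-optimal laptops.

D1: not dominated (best battery life).
D2: dominated by D1 (battery life 18≥6, RAM 49≥29, weight 1.9≤2.6).
D3: not dominated.
D4: not dominated (best RAM).
D5: dominated by D7 (battery life 8≥8, RAM 57≥53, weight 1.0≤2.2).
D6: dominated by D1 (battery life 18≥4, RAM 49≥15, weight 1.9≤2.0).
D7: not dominated (best weight).
D8: dominated by D1 (battery life 18≥4, RAM 49≥26, weight 1.9≤2.1).
D9: dominated by D1 (battery life 18≥5, RAM 49≥27, weight 1.9≤2.1).
D10: dominated by D1 (battery life 18≥7, RAM 49≥49, weight 1.9≤2.4).

D1, D3, D4, D7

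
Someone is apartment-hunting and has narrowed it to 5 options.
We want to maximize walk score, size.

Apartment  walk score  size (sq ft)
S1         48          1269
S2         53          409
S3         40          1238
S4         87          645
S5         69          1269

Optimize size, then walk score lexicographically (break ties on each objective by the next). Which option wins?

S5

First maximize size: best is 1269, kept {S1, S5}.
Then maximize walk score: best is 69, kept {S5}.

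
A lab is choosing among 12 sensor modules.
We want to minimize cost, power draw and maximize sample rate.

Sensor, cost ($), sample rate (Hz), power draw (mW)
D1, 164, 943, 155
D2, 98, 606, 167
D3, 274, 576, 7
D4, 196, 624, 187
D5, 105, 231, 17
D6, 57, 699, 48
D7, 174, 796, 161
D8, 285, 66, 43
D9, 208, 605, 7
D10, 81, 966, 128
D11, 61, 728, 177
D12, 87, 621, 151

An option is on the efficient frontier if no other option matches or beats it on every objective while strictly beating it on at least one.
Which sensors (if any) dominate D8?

D3, D5, D9

D3: cost 274≤285, sample rate 576≥66, power draw 7≤43 — dominates D8.
D5: cost 105≤285, sample rate 231≥66, power draw 17≤43 — dominates D8.
D9: cost 208≤285, sample rate 605≥66, power draw 7≤43 — dominates D8.
Others (D1, D2, D4, D6, D7, D10, D11, D12) are each worse than D8 on at least one objective.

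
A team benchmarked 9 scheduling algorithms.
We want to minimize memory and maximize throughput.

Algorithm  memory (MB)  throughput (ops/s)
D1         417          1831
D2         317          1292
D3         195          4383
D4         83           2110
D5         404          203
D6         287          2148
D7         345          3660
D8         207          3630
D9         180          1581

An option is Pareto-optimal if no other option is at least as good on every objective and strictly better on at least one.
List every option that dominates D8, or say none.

D3: memory 195≤207, throughput 4383≥3630 — dominates D8.
Others (D1, D2, D4, D5, D6, D7, D9) are each worse than D8 on at least one objective.

D3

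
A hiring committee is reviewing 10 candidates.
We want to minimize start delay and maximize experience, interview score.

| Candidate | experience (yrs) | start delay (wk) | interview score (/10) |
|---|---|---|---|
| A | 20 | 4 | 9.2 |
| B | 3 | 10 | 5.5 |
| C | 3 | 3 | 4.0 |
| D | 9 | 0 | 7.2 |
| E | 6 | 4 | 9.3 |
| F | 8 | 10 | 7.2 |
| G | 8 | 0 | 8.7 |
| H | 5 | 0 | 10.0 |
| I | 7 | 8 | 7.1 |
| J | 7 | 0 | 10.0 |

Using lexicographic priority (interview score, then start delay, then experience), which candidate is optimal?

J

First maximize interview score: best is 10.0, kept {H, J}.
Then minimize start delay: best is 0, kept {H, J}.
Then maximize experience: best is 7, kept {J}.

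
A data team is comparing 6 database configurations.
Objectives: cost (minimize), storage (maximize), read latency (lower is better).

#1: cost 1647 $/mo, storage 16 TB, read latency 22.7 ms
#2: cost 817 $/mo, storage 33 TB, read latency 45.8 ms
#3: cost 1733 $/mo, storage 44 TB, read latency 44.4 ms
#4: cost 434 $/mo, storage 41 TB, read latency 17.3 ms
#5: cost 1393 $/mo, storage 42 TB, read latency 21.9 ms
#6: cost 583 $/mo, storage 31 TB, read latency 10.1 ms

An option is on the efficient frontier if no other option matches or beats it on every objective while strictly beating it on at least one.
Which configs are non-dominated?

#3, #4, #5, #6

#1: dominated by #4 (cost 434≤1647, storage 41≥16, read latency 17.3≤22.7).
#2: dominated by #4 (cost 434≤817, storage 41≥33, read latency 17.3≤45.8).
#3: not dominated (best storage).
#4: not dominated (best cost).
#5: not dominated.
#6: not dominated (best read latency).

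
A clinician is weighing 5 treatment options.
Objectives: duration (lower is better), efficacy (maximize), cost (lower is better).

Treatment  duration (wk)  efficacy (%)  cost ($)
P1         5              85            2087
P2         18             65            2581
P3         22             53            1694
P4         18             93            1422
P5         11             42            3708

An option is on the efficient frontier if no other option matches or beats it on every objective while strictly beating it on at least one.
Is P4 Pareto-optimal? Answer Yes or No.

P1: worse on efficacy (85 vs 93).
P2: worse on efficacy (65 vs 93).
P3: worse on duration (22 vs 18).
P5: worse on efficacy (42 vs 93).
No option is at least as good as P4 on every objective and strictly better on one.

Yes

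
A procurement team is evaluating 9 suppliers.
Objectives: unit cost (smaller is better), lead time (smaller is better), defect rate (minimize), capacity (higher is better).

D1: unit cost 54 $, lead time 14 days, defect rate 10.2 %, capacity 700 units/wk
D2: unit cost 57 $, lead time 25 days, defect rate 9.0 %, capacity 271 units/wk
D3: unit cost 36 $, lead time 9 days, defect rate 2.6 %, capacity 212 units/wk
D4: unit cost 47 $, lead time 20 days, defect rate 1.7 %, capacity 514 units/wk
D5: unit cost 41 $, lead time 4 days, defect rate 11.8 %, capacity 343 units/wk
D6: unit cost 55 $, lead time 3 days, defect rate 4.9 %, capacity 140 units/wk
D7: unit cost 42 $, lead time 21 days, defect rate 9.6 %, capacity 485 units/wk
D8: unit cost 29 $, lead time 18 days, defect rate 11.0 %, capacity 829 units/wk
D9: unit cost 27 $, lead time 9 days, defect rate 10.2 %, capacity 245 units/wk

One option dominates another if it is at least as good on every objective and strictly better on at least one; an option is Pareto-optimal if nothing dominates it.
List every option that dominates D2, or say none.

D4

D4: unit cost 47≤57, lead time 20≤25, defect rate 1.7≤9.0, capacity 514≥271 — dominates D2.
Others (D1, D3, D5, D6, D7, D8, D9) are each worse than D2 on at least one objective.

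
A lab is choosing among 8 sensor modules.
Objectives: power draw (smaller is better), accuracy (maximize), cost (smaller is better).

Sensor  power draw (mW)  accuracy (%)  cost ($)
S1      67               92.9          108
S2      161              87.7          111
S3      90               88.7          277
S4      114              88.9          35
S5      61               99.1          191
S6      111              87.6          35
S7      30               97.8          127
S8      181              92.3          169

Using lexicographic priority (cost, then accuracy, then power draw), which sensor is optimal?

First minimize cost: best is 35, kept {S4, S6}.
Then maximize accuracy: best is 88.9, kept {S4}.

S4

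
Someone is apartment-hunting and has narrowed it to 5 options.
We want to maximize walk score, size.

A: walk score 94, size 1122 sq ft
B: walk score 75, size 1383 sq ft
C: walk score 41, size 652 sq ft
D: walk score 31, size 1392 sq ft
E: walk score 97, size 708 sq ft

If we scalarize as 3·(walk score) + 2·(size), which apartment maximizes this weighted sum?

B

A: 3·94 + 2·1122 = 2526
B: 3·75 + 2·1383 = 2991
C: 3·41 + 2·652 = 1427
D: 3·31 + 2·1392 = 2877
E: 3·97 + 2·708 = 1707
Highest: B at 2991.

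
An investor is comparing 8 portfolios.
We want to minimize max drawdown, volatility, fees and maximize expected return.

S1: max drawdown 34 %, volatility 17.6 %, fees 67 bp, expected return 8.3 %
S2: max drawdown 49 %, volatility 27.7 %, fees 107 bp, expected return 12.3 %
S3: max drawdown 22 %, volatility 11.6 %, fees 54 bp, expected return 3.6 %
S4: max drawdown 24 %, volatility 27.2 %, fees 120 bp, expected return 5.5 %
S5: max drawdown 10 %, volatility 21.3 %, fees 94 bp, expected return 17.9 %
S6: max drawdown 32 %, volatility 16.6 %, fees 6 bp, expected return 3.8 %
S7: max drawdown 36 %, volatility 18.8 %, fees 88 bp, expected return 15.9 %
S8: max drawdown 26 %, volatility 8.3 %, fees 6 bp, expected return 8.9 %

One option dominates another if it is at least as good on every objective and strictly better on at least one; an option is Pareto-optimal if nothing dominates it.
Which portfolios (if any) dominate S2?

S5: max drawdown 10≤49, volatility 21.3≤27.7, fees 94≤107, expected return 17.9≥12.3 — dominates S2.
S7: max drawdown 36≤49, volatility 18.8≤27.7, fees 88≤107, expected return 15.9≥12.3 — dominates S2.
Others (S1, S3, S4, S6, S8) are each worse than S2 on at least one objective.

S5, S7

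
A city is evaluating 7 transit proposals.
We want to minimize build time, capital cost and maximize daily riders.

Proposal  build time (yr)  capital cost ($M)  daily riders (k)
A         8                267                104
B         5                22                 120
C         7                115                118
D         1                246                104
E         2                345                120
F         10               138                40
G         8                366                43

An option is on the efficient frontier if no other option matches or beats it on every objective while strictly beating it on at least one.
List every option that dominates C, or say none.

B

B: build time 5≤7, capital cost 22≤115, daily riders 120≥118 — dominates C.
Others (A, D, E, F, G) are each worse than C on at least one objective.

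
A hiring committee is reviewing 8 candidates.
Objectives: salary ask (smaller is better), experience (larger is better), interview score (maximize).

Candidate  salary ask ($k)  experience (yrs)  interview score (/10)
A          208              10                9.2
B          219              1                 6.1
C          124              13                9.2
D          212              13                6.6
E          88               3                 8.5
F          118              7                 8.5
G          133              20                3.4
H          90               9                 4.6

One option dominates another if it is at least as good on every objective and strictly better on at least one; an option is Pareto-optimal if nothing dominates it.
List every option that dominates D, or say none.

C: salary ask 124≤212, experience 13≥13, interview score 9.2≥6.6 — dominates D.
Others (A, B, E, F, G, H) are each worse than D on at least one objective.

C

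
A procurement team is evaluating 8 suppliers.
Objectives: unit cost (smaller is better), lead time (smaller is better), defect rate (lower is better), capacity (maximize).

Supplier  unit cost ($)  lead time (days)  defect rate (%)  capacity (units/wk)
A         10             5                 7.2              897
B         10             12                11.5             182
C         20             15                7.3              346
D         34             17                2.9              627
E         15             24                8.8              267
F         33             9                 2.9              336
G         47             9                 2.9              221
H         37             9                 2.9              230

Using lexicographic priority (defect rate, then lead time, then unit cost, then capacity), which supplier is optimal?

F

First minimize defect rate: best is 2.9, kept {D, F, G, H}.
Then minimize lead time: best is 9, kept {F, G, H}.
Then minimize unit cost: best is 33, kept {F}.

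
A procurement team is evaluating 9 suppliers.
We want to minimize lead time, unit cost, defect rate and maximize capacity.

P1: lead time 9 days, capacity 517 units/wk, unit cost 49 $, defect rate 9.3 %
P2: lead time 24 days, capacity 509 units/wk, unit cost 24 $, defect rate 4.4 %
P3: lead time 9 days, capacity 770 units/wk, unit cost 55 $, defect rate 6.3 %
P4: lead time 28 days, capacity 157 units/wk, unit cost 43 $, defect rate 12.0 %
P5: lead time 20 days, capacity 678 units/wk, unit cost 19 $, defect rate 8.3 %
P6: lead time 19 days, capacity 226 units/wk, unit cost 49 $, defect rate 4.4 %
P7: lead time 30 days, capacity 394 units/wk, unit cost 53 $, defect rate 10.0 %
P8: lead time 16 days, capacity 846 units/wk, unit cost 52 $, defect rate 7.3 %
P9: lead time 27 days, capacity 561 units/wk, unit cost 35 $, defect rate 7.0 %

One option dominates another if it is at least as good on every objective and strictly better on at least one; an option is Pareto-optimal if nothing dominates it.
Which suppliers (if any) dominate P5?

none

P1: worse on capacity (517 vs 678).
P2: worse on lead time (24 vs 20).
P3: worse on unit cost (55 vs 19).
P4: worse on lead time (28 vs 20).
P6: worse on capacity (226 vs 678).
P7: worse on lead time (30 vs 20).
P8: worse on unit cost (52 vs 19).
P9: worse on lead time (27 vs 20).
No option dominates P5.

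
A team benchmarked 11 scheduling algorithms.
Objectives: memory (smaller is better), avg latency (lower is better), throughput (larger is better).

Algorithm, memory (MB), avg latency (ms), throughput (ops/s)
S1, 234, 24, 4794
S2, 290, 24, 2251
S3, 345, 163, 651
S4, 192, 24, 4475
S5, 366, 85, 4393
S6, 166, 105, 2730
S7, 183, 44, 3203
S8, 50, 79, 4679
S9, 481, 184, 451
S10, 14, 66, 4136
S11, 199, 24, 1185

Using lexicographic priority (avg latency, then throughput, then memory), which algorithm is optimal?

First minimize avg latency: best is 24, kept {S1, S2, S4, S11}.
Then maximize throughput: best is 4794, kept {S1}.

S1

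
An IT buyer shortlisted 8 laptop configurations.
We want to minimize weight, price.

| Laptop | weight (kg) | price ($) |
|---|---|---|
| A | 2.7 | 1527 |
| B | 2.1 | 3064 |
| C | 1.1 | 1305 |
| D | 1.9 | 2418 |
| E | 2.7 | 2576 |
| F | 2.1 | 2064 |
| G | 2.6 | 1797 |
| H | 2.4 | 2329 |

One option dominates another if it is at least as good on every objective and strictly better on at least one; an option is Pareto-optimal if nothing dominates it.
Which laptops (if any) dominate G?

C

C: weight 1.1≤2.6, price 1305≤1797 — dominates G.
Others (A, B, D, E, F, H) are each worse than G on at least one objective.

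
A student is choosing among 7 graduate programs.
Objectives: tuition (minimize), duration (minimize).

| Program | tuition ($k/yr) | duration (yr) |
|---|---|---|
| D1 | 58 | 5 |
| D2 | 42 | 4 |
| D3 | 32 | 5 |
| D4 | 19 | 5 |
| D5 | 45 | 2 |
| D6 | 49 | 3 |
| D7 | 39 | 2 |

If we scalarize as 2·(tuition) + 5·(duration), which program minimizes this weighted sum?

D4

D1: 2·58 + 5·5 = 141
D2: 2·42 + 5·4 = 104
D3: 2·32 + 5·5 = 89
D4: 2·19 + 5·5 = 63
D5: 2·45 + 5·2 = 100
D6: 2·49 + 5·3 = 113
D7: 2·39 + 5·2 = 88
Lowest: D4 at 63.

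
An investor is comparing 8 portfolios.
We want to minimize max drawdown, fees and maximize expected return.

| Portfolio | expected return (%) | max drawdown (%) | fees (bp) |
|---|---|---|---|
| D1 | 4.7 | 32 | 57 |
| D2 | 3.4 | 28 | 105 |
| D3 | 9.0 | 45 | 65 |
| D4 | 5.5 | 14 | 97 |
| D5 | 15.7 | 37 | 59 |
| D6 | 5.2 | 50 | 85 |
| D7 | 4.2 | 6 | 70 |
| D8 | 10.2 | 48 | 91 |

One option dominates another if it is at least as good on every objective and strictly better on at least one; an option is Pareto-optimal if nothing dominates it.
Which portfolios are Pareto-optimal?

D1, D4, D5, D7

D1: not dominated (best fees).
D2: dominated by D4 (expected return 5.5≥3.4, max drawdown 14≤28, fees 97≤105).
D3: dominated by D5 (expected return 15.7≥9.0, max drawdown 37≤45, fees 59≤65).
D4: not dominated.
D5: not dominated (best expected return).
D6: dominated by D3 (expected return 9.0≥5.2, max drawdown 45≤50, fees 65≤85).
D7: not dominated (best max drawdown).
D8: dominated by D5 (expected return 15.7≥10.2, max drawdown 37≤48, fees 59≤91).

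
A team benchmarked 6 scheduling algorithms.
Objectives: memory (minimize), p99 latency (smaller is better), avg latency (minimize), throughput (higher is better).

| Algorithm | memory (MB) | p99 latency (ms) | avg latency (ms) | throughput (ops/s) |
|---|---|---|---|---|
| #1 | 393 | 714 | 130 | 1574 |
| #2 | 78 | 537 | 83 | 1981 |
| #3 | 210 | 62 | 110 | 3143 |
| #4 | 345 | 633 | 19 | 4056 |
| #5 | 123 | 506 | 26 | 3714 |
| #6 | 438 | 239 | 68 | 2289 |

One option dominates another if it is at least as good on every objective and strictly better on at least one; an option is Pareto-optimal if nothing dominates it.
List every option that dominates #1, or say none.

#2: memory 78≤393, p99 latency 537≤714, avg latency 83≤130, throughput 1981≥1574 — dominates #1.
#3: memory 210≤393, p99 latency 62≤714, avg latency 110≤130, throughput 3143≥1574 — dominates #1.
#4: memory 345≤393, p99 latency 633≤714, avg latency 19≤130, throughput 4056≥1574 — dominates #1.
#5: memory 123≤393, p99 latency 506≤714, avg latency 26≤130, throughput 3714≥1574 — dominates #1.
Others (#6) are each worse than #1 on at least one objective.

#2, #3, #4, #5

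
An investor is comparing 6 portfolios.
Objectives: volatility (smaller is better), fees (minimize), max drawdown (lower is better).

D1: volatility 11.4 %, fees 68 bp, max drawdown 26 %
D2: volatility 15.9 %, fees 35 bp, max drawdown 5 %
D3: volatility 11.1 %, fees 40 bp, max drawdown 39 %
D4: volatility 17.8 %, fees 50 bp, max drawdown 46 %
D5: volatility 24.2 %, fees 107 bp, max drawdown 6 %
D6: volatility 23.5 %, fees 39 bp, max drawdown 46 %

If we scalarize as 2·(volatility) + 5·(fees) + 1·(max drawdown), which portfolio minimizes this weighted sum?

D2

D1: 2·11.4 + 5·68 + 1·26 = 388.8
D2: 2·15.9 + 5·35 + 1·5 = 211.8
D3: 2·11.1 + 5·40 + 1·39 = 261.2
D4: 2·17.8 + 5·50 + 1·46 = 331.6
D5: 2·24.2 + 5·107 + 1·6 = 589.4
D6: 2·23.5 + 5·39 + 1·46 = 288.0
Lowest: D2 at 211.8.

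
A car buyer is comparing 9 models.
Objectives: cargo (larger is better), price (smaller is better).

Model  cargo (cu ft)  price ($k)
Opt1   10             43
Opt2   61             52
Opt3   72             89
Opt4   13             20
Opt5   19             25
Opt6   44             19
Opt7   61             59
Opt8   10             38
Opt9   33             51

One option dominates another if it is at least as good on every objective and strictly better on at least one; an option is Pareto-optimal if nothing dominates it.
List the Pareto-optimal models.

Opt2, Opt3, Opt6

Opt1: dominated by Opt4 (cargo 13≥10, price 20≤43).
Opt2: not dominated.
Opt3: not dominated (best cargo).
Opt4: dominated by Opt6 (cargo 44≥13, price 19≤20).
Opt5: dominated by Opt6 (cargo 44≥19, price 19≤25).
Opt6: not dominated (best price).
Opt7: dominated by Opt2 (cargo 61≥61, price 52≤59).
Opt8: dominated by Opt4 (cargo 13≥10, price 20≤38).
Opt9: dominated by Opt6 (cargo 44≥33, price 19≤51).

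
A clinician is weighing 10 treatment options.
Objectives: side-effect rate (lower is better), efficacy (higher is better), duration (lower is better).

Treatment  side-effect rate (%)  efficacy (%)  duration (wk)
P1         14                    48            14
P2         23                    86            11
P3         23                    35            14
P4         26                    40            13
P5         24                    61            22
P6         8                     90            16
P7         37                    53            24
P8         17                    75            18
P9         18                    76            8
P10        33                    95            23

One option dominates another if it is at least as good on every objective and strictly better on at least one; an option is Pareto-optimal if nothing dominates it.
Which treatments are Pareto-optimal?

P1, P2, P6, P9, P10

P1: not dominated.
P2: not dominated.
P3: dominated by P1 (side-effect rate 14≤23, efficacy 48≥35, duration 14≤14).
P4: dominated by P2 (side-effect rate 23≤26, efficacy 86≥40, duration 11≤13).
P5: dominated by P2 (side-effect rate 23≤24, efficacy 86≥61, duration 11≤22).
P6: not dominated (best side-effect rate).
P7: dominated by P2 (side-effect rate 23≤37, efficacy 86≥53, duration 11≤24).
P8: dominated by P6 (side-effect rate 8≤17, efficacy 90≥75, duration 16≤18).
P9: not dominated (best duration).
P10: not dominated (best efficacy).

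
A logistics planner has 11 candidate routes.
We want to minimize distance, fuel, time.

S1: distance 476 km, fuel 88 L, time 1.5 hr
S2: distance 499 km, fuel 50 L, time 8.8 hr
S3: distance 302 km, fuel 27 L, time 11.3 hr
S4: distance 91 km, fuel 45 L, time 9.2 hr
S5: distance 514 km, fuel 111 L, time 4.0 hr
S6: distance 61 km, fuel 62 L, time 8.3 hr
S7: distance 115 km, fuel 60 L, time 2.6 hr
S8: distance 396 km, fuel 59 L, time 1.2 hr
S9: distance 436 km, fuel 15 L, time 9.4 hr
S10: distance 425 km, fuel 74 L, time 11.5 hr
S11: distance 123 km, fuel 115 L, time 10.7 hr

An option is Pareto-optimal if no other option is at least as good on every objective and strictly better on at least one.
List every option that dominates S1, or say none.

S8: distance 396≤476, fuel 59≤88, time 1.2≤1.5 — dominates S1.
Others (S2, S3, S4, S5, S6, S7, S9, S10, S11) are each worse than S1 on at least one objective.

S8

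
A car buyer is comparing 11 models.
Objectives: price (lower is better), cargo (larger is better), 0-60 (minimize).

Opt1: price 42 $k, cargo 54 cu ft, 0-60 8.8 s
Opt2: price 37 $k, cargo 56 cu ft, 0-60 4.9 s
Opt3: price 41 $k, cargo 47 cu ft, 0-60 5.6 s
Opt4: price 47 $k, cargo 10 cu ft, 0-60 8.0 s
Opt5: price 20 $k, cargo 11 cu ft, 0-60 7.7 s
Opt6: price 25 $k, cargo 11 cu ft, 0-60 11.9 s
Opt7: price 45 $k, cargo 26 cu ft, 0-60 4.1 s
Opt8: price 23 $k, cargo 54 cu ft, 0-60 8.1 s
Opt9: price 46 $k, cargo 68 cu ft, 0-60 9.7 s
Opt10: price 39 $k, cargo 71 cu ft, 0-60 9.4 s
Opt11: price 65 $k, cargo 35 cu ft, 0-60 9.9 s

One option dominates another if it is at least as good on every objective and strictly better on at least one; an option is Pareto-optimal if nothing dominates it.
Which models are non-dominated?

Opt1: dominated by Opt2 (price 37≤42, cargo 56≥54, 0-60 4.9≤8.8).
Opt2: not dominated.
Opt3: dominated by Opt2 (price 37≤41, cargo 56≥47, 0-60 4.9≤5.6).
Opt4: dominated by Opt2 (price 37≤47, cargo 56≥10, 0-60 4.9≤8.0).
Opt5: not dominated (best price).
Opt6: dominated by Opt5 (price 20≤25, cargo 11≥11, 0-60 7.7≤11.9).
Opt7: not dominated (best 0-60).
Opt8: not dominated.
Opt9: dominated by Opt10 (price 39≤46, cargo 71≥68, 0-60 9.4≤9.7).
Opt10: not dominated (best cargo).
Opt11: dominated by Opt1 (price 42≤65, cargo 54≥35, 0-60 8.8≤9.9).

Opt2, Opt5, Opt7, Opt8, Opt10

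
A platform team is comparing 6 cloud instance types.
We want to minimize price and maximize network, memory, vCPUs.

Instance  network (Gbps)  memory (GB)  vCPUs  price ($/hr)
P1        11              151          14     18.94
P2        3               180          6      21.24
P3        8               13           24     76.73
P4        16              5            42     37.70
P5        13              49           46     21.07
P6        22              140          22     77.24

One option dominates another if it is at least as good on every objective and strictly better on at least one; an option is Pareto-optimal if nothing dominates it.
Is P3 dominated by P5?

P5 vs P3: network 13≥8, memory 49≥13, vCPUs 46≥24, price 21.07≤76.73 — P5 is at least as good on every objective with at least one strict improvement.

Yes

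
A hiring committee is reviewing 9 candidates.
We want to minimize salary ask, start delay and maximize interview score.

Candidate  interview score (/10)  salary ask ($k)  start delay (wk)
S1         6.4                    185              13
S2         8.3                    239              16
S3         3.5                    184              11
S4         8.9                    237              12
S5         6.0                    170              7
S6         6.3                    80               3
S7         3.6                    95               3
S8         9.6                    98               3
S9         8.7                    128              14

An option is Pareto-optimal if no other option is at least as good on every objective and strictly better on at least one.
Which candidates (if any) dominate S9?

S8

S8: interview score 9.6≥8.7, salary ask 98≤128, start delay 3≤14 — dominates S9.
Others (S1, S2, S3, S4, S5, S6, S7) are each worse than S9 on at least one objective.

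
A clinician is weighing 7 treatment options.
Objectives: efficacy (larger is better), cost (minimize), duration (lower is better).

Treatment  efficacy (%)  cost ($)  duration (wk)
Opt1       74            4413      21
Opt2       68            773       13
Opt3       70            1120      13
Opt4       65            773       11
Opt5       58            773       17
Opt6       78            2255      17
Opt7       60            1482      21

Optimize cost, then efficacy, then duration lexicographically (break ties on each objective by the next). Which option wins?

Opt2

First minimize cost: best is 773, kept {Opt2, Opt4, Opt5}.
Then maximize efficacy: best is 68, kept {Opt2}.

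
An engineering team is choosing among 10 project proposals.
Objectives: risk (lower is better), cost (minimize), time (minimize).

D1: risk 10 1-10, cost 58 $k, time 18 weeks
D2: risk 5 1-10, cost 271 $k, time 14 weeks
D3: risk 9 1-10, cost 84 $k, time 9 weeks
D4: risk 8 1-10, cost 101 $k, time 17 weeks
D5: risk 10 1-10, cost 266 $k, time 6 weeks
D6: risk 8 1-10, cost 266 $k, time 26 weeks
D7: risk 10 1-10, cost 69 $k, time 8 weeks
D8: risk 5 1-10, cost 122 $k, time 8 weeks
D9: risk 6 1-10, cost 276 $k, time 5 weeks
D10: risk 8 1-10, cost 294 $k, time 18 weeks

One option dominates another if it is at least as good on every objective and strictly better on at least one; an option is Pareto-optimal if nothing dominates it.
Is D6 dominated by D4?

D4 vs D6: risk 8≤8, cost 101≤266, time 17≤26 — D4 is at least as good on every objective with at least one strict improvement.

Yes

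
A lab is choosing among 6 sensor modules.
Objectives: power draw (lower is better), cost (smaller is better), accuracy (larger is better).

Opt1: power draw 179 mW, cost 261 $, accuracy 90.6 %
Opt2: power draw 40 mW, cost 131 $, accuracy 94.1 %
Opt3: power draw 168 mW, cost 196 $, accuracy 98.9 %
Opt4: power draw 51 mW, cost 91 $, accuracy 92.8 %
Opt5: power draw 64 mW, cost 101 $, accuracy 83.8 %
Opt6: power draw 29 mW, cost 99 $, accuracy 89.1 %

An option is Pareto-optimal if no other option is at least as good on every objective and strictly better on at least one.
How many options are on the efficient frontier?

4

Opt1: dominated by Opt2 (power draw 40≤179, cost 131≤261, accuracy 94.1≥90.6).
Opt2: not dominated.
Opt3: not dominated (best accuracy).
Opt4: not dominated (best cost).
Opt5: dominated by Opt4 (power draw 51≤64, cost 91≤101, accuracy 92.8≥83.8).
Opt6: not dominated (best power draw).
Pareto-optimal: Opt2, Opt3, Opt4, Opt6 → 4.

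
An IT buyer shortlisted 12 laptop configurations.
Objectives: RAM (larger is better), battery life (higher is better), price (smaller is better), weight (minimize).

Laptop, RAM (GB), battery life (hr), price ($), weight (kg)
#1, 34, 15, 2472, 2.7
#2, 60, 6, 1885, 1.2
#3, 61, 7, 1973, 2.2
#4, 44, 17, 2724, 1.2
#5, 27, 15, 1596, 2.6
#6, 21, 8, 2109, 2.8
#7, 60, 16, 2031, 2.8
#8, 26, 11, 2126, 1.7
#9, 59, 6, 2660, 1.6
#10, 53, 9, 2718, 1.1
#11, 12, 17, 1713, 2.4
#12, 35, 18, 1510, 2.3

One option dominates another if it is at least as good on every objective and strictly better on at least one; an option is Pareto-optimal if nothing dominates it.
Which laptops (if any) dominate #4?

none

#1: worse on RAM (34 vs 44).
#2: worse on battery life (6 vs 17).
#3: worse on battery life (7 vs 17).
#5: worse on RAM (27 vs 44).
#6: worse on RAM (21 vs 44).
#7: worse on battery life (16 vs 17).
#8: worse on RAM (26 vs 44).
#9: worse on battery life (6 vs 17).
#10: worse on battery life (9 vs 17).
#11: worse on RAM (12 vs 44).
#12: worse on RAM (35 vs 44).
No option dominates #4.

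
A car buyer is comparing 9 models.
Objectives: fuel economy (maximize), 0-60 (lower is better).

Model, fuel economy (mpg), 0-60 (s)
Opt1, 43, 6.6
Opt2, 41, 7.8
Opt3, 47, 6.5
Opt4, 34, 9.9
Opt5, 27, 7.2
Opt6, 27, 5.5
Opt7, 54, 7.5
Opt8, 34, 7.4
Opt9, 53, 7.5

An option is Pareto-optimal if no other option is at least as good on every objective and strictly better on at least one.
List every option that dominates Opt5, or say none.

Opt1: fuel economy 43≥27, 0-60 6.6≤7.2 — dominates Opt5.
Opt3: fuel economy 47≥27, 0-60 6.5≤7.2 — dominates Opt5.
Opt6: fuel economy 27≥27, 0-60 5.5≤7.2 — dominates Opt5.
Others (Opt2, Opt4, Opt7, Opt8, Opt9) are each worse than Opt5 on at least one objective.

Opt1, Opt3, Opt6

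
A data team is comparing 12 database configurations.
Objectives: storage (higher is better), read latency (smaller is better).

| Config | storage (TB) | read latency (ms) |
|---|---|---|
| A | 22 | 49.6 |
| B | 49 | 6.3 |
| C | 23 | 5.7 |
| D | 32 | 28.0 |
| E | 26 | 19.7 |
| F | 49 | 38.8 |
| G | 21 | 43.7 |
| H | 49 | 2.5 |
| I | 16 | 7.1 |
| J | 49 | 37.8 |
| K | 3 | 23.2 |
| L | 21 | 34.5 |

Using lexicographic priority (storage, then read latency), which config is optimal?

First maximize storage: best is 49, kept {B, F, H, J}.
Then minimize read latency: best is 2.5, kept {H}.

H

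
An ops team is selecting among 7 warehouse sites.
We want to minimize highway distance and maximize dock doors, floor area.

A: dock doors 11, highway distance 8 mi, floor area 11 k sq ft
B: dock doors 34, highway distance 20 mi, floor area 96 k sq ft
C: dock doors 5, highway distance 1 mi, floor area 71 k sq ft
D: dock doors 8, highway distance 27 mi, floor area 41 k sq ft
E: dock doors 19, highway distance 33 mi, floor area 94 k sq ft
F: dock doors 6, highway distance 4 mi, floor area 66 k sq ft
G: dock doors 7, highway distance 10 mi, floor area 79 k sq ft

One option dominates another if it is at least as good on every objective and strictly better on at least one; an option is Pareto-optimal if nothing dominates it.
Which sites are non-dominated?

A, B, C, F, G

A: not dominated.
B: not dominated (best dock doors).
C: not dominated (best highway distance).
D: dominated by B (dock doors 34≥8, highway distance 20≤27, floor area 96≥41).
E: dominated by B (dock doors 34≥19, highway distance 20≤33, floor area 96≥94).
F: not dominated.
G: not dominated.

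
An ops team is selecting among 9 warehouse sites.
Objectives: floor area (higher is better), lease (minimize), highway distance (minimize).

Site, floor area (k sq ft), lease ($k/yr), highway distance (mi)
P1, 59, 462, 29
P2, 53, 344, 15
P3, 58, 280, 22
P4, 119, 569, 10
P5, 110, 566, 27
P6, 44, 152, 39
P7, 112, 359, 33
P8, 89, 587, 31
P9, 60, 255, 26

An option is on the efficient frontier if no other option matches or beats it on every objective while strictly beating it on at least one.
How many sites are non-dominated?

P1: dominated by P9 (floor area 60≥59, lease 255≤462, highway distance 26≤29).
P2: not dominated.
P3: not dominated.
P4: not dominated (best floor area).
P5: not dominated.
P6: not dominated (best lease).
P7: not dominated.
P8: dominated by P4 (floor area 119≥89, lease 569≤587, highway distance 10≤31).
P9: not dominated.
Pareto-optimal: P2, P3, P4, P5, P6, P7, P9 → 7.

7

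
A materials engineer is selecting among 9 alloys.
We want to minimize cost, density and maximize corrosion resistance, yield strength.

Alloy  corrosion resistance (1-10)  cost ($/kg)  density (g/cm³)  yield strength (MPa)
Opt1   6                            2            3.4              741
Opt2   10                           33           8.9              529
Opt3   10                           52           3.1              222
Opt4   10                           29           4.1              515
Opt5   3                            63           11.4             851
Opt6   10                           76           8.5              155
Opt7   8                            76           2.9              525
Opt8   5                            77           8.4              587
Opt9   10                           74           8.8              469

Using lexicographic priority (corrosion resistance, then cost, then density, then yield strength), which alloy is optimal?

First maximize corrosion resistance: best is 10, kept {Opt2, Opt3, Opt4, Opt6, Opt9}.
Then minimize cost: best is 29, kept {Opt4}.

Opt4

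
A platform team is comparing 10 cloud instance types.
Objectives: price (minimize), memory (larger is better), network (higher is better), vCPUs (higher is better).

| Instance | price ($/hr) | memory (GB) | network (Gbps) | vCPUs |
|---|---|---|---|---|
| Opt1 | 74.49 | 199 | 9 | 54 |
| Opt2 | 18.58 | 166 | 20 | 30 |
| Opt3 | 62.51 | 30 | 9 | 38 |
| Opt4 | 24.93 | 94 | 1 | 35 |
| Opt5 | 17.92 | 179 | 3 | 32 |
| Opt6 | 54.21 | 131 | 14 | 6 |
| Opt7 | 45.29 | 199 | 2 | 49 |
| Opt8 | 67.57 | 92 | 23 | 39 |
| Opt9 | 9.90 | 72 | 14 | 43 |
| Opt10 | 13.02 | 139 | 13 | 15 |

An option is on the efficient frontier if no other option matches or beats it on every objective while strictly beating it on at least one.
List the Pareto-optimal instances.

Opt1: not dominated (best vCPUs).
Opt2: not dominated.
Opt3: dominated by Opt9 (price 9.90≤62.51, memory 72≥30, network 14≥9, vCPUs 43≥38).
Opt4: not dominated.
Opt5: not dominated.
Opt6: dominated by Opt2 (price 18.58≤54.21, memory 166≥131, network 20≥14, vCPUs 30≥6).
Opt7: not dominated.
Opt8: not dominated (best network).
Opt9: not dominated (best price).
Opt10: not dominated.

Opt1, Opt2, Opt4, Opt5, Opt7, Opt8, Opt9, Opt10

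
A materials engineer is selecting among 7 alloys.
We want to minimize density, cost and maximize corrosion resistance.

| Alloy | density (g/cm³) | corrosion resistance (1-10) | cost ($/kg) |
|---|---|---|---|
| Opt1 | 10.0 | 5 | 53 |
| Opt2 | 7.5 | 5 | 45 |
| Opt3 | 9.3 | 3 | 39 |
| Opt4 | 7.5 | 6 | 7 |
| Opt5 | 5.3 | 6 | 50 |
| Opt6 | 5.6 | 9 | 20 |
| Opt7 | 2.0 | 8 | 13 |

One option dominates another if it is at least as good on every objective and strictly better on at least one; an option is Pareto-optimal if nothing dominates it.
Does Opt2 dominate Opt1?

Opt2 vs Opt1: density 7.5≤10.0, corrosion resistance 5≥5, cost 45≤53 — Opt2 is at least as good on every objective with at least one strict improvement.

Yes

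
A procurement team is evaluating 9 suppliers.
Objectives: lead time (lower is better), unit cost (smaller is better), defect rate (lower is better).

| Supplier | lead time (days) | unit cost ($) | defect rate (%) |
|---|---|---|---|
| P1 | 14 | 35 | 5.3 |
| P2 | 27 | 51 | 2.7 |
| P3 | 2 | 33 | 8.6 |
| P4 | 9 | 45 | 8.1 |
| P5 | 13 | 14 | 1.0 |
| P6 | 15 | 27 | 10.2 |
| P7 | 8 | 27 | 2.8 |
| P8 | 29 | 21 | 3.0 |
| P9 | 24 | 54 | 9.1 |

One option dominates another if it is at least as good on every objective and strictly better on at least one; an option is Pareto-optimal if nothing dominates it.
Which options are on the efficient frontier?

P3, P5, P7

P1: dominated by P5 (lead time 13≤14, unit cost 14≤35, defect rate 1.0≤5.3).
P2: dominated by P5 (lead time 13≤27, unit cost 14≤51, defect rate 1.0≤2.7).
P3: not dominated (best lead time).
P4: dominated by P7 (lead time 8≤9, unit cost 27≤45, defect rate 2.8≤8.1).
P5: not dominated (best unit cost).
P6: dominated by P5 (lead time 13≤15, unit cost 14≤27, defect rate 1.0≤10.2).
P7: not dominated.
P8: dominated by P5 (lead time 13≤29, unit cost 14≤21, defect rate 1.0≤3.0).
P9: dominated by P1 (lead time 14≤24, unit cost 35≤54, defect rate 5.3≤9.1).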